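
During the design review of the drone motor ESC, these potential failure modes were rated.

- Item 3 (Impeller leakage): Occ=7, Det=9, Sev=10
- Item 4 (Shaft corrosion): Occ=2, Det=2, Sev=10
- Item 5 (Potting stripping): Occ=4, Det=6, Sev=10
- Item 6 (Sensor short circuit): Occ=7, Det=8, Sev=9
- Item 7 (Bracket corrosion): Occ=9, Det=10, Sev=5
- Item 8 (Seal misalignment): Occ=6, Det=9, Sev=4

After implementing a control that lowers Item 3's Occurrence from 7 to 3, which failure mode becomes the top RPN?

RPN = Severity × Occurrence × Detection:
  Item 3: 10 × 7 × 9 = 630
  Item 4: 10 × 2 × 2 = 40
  Item 5: 10 × 4 × 6 = 240
  Item 6: 9 × 7 × 8 = 504
  Item 7: 5 × 9 × 10 = 450
  Item 8: 4 × 6 × 9 = 216
After action: Item 3 → 10 × 3 × 9 = 270.
Revised RPNs: Item 6=504, Item 7=450, Item 3=270, Item 5=240, Item 8=216, Item 4=40.
Highest is now Item 6 (504).

Item 6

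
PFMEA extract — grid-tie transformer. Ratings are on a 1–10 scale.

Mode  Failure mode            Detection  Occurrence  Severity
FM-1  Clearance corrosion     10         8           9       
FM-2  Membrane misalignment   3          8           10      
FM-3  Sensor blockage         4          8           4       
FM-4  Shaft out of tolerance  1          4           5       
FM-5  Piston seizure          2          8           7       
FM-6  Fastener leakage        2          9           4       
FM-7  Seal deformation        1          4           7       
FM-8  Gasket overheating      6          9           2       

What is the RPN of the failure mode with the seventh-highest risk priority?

RPN = Severity × Occurrence × Detection:
  FM-1: 9 × 8 × 10 = 720
  FM-2: 10 × 8 × 3 = 240
  FM-3: 4 × 8 × 4 = 128
  FM-4: 5 × 4 × 1 = 20
  FM-5: 7 × 8 × 2 = 112
  FM-6: 4 × 9 × 2 = 72
  FM-7: 7 × 4 × 1 = 28
  FM-8: 2 × 9 × 6 = 108
Sorted descending: 720, 240, 128, 112, 108, 72, 28, 20.
The seventh-highest RPN is 28 (FM-7).

28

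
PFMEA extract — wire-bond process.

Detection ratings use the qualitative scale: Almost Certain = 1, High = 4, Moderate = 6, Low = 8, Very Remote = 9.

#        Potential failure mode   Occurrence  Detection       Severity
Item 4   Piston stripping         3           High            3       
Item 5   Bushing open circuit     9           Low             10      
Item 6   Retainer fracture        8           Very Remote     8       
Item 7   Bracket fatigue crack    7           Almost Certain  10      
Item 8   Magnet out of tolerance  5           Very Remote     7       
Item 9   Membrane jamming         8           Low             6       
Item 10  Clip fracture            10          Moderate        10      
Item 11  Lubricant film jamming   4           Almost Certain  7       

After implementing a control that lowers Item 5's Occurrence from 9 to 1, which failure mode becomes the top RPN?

Item 10

RPN = Severity × Occurrence × Detection:
  Item 4: 3 × 3 × 4 = 36
  Item 5: 10 × 9 × 8 = 720
  Item 6: 8 × 8 × 9 = 576
  Item 7: 10 × 7 × 1 = 70
  Item 8: 7 × 5 × 9 = 315
  Item 9: 6 × 8 × 8 = 384
  Item 10: 10 × 10 × 6 = 600
  Item 11: 7 × 4 × 1 = 28
After action: Item 5 → 10 × 1 × 8 = 80.
Revised RPNs: Item 10=600, Item 6=576, Item 9=384, Item 8=315, Item 5=80, Item 7=70, Item 4=36, Item 11=28.
Highest is now Item 10 (600).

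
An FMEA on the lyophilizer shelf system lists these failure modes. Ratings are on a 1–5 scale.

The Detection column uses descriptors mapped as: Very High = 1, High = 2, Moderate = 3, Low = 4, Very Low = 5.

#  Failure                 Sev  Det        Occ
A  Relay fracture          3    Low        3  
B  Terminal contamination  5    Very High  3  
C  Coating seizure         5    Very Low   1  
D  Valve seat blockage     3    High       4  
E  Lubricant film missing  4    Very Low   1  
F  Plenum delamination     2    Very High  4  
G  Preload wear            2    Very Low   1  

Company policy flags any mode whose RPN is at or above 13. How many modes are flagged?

5

RPN = Severity × Occurrence × Detection:
  A: 3 × 3 × 4 = 36
  B: 5 × 3 × 1 = 15
  C: 5 × 1 × 5 = 25
  D: 3 × 4 × 2 = 24
  E: 4 × 1 × 5 = 20
  F: 2 × 4 × 1 = 8
  G: 2 × 1 × 5 = 10
Modes with RPN ≥ 13: A (36), B (15), C (25), D (24), E (20) → 5.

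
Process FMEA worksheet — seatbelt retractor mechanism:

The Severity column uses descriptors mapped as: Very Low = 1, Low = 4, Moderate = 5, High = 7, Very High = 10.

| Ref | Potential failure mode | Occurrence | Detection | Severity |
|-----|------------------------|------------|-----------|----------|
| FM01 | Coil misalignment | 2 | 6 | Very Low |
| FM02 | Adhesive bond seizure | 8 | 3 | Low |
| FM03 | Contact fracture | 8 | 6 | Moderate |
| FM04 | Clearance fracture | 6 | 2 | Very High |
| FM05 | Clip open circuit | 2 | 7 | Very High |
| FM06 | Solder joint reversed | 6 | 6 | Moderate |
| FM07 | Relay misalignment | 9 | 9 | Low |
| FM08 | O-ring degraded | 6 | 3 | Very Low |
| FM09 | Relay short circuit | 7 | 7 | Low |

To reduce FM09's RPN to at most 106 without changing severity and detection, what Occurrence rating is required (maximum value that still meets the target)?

FM09: S=4, O=7, D=7 → current RPN = 196.
Fixed product = 28. Need 28 × O ≤ 106, so O ≤ 106/28 = 3.79.
Maximum integer Occurrence rating = 3 (gives RPN 84; O=4 would give 112 > 106).

3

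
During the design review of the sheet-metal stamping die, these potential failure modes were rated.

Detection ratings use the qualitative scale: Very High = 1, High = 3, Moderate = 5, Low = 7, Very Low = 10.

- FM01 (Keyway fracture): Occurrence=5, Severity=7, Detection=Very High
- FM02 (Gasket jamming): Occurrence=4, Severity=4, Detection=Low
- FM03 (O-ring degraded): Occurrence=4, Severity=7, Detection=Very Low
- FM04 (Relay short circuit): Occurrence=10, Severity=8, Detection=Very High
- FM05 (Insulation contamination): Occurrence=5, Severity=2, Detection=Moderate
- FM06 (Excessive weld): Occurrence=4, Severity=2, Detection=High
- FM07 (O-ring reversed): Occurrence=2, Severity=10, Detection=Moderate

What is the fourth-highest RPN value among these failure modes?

RPN = Severity × Occurrence × Detection:
  FM01: 7 × 5 × 1 = 35
  FM02: 4 × 4 × 7 = 112
  FM03: 7 × 4 × 10 = 280
  FM04: 8 × 10 × 1 = 80
  FM05: 2 × 5 × 5 = 50
  FM06: 2 × 4 × 3 = 24
  FM07: 10 × 2 × 5 = 100
Sorted descending: 280, 112, 100, 80, 50, 35, 24.
The fourth-highest RPN is 80 (FM04).

80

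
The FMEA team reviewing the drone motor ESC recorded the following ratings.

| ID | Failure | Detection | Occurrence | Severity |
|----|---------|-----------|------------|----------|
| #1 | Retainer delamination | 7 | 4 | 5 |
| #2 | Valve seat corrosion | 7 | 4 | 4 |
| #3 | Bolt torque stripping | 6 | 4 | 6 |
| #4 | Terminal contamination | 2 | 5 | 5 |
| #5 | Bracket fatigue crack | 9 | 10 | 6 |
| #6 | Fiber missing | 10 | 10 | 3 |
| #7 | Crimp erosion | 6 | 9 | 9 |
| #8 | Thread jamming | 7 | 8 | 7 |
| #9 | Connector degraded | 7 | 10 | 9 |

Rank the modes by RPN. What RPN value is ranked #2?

RPN = Severity × Occurrence × Detection:
  #1: 5 × 4 × 7 = 140
  #2: 4 × 4 × 7 = 112
  #3: 6 × 4 × 6 = 144
  #4: 5 × 5 × 2 = 50
  #5: 6 × 10 × 9 = 540
  #6: 3 × 10 × 10 = 300
  #7: 9 × 9 × 6 = 486
  #8: 7 × 8 × 7 = 392
  #9: 9 × 10 × 7 = 630
Sorted descending: 630, 540, 486, 392, 300, 144, 140, 112, 50.
The second-highest RPN is 540 (#5).

540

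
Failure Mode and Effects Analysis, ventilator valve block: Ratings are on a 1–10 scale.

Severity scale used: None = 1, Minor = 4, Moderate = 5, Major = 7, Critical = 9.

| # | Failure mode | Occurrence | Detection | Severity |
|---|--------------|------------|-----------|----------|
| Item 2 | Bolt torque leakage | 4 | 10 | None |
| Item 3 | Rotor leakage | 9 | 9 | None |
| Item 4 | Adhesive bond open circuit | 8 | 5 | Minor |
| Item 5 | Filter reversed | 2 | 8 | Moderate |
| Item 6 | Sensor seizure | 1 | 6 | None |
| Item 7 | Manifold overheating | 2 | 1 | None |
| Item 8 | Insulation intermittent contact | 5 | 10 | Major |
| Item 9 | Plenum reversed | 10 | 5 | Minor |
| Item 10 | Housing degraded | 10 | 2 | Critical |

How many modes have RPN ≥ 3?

8

RPN = Severity × Occurrence × Detection:
  Item 2: 1 × 4 × 10 = 40
  Item 3: 1 × 9 × 9 = 81
  Item 4: 4 × 8 × 5 = 160
  Item 5: 5 × 2 × 8 = 80
  Item 6: 1 × 1 × 6 = 6
  Item 7: 1 × 2 × 1 = 2
  Item 8: 7 × 5 × 10 = 350
  Item 9: 4 × 10 × 5 = 200
  Item 10: 9 × 10 × 2 = 180
Modes with RPN ≥ 3: Item 2 (40), Item 3 (81), Item 4 (160), Item 5 (80), Item 6 (6), Item 8 (350), Item 9 (200), Item 10 (180) → 8.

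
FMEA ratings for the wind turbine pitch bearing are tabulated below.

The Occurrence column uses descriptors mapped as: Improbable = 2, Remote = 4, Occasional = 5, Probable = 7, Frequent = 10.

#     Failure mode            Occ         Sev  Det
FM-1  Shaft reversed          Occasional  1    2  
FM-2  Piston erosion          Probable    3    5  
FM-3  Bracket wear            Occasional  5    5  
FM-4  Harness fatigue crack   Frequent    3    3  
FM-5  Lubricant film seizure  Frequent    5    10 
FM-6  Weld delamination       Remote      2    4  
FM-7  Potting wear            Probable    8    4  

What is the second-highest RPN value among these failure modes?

RPN = Severity × Occurrence × Detection:
  FM-1: 1 × 5 × 2 = 10
  FM-2: 3 × 7 × 5 = 105
  FM-3: 5 × 5 × 5 = 125
  FM-4: 3 × 10 × 3 = 90
  FM-5: 5 × 10 × 10 = 500
  FM-6: 2 × 4 × 4 = 32
  FM-7: 8 × 7 × 4 = 224
Sorted descending: 500, 224, 125, 105, 90, 32, 10.
The second-highest RPN is 224 (FM-7).

224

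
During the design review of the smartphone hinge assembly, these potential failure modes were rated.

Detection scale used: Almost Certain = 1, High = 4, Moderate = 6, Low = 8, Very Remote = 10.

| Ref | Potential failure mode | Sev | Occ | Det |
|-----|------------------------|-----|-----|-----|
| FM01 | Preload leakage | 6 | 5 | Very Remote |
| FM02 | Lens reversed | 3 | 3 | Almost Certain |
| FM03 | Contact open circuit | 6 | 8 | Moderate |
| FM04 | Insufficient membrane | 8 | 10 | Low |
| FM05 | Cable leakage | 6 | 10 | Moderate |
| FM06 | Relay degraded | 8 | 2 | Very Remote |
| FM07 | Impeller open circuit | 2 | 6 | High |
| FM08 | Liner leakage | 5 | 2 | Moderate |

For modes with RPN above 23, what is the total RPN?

RPN = Severity × Occurrence × Detection:
  FM01: 6 × 5 × 10 = 300
  FM02: 3 × 3 × 1 = 9
  FM03: 6 × 8 × 6 = 288
  FM04: 8 × 10 × 8 = 640
  FM05: 6 × 10 × 6 = 360
  FM06: 8 × 2 × 10 = 160
  FM07: 2 × 6 × 4 = 48
  FM08: 5 × 2 × 6 = 60
RPN > 23: FM01 (300), FM03 (288), FM04 (640), FM05 (360), FM06 (160), FM07 (48), FM08 (60).
Sum: 300 + 288 + 640 + 360 + 160 + 48 + 60 = 1856.

1856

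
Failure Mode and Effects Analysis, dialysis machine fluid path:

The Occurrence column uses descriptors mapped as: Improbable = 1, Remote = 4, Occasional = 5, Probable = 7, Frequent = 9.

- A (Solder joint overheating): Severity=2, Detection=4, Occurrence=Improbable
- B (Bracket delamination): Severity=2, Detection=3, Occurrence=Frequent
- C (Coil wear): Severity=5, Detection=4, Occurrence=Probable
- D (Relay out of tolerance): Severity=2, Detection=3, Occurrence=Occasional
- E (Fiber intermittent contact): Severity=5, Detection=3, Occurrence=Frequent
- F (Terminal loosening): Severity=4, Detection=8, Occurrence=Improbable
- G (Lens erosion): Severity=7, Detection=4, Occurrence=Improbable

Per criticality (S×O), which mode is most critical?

E

Criticality = Severity × Occurrence:
  A: 2 × 1 = 2
  B: 2 × 9 = 18
  C: 5 × 7 = 35
  D: 2 × 5 = 10
  E: 5 × 9 = 45
  F: 4 × 1 = 4
  G: 7 × 1 = 7
Highest criticality is 45 → E.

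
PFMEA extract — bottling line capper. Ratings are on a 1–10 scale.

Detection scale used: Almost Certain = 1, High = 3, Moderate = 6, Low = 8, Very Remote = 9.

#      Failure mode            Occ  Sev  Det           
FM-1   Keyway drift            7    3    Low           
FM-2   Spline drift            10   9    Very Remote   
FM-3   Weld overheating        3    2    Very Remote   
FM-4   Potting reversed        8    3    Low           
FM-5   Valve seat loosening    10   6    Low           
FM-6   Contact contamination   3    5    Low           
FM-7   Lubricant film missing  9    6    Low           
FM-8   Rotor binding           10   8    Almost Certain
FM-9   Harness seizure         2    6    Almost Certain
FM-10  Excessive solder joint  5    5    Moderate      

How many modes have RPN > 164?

5

RPN = Severity × Occurrence × Detection:
  FM-1: 3 × 7 × 8 = 168
  FM-2: 9 × 10 × 9 = 810
  FM-3: 2 × 3 × 9 = 54
  FM-4: 3 × 8 × 8 = 192
  FM-5: 6 × 10 × 8 = 480
  FM-6: 5 × 3 × 8 = 120
  FM-7: 6 × 9 × 8 = 432
  FM-8: 8 × 10 × 1 = 80
  FM-9: 6 × 2 × 1 = 12
  FM-10: 5 × 5 × 6 = 150
Modes with RPN > 164: FM-1 (168), FM-2 (810), FM-4 (192), FM-5 (480), FM-7 (432) → 5.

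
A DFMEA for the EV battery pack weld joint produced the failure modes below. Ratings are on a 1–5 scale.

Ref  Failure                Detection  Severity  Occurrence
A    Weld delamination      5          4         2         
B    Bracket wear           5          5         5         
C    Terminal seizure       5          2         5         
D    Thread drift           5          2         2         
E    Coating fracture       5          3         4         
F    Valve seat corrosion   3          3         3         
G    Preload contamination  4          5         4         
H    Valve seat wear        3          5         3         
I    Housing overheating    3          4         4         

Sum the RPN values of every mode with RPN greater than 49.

315

RPN = Severity × Occurrence × Detection:
  A: 4 × 2 × 5 = 40
  B: 5 × 5 × 5 = 125
  C: 2 × 5 × 5 = 50
  D: 2 × 2 × 5 = 20
  E: 3 × 4 × 5 = 60
  F: 3 × 3 × 3 = 27
  G: 5 × 4 × 4 = 80
  H: 5 × 3 × 3 = 45
  I: 4 × 4 × 3 = 48
RPN > 49: B (125), C (50), E (60), G (80).
Sum: 125 + 50 + 60 + 80 = 315.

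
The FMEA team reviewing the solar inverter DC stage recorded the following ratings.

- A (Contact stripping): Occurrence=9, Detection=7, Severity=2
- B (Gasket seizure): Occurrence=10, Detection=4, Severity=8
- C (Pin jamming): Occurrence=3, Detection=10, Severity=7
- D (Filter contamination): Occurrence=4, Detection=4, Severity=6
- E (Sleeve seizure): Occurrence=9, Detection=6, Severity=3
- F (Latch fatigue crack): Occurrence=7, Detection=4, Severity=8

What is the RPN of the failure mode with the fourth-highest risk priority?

RPN = Severity × Occurrence × Detection:
  A: 2 × 9 × 7 = 126
  B: 8 × 10 × 4 = 320
  C: 7 × 3 × 10 = 210
  D: 6 × 4 × 4 = 96
  E: 3 × 9 × 6 = 162
  F: 8 × 7 × 4 = 224
Sorted descending: 320, 224, 210, 162, 126, 96.
The fourth-highest RPN is 162 (E).

162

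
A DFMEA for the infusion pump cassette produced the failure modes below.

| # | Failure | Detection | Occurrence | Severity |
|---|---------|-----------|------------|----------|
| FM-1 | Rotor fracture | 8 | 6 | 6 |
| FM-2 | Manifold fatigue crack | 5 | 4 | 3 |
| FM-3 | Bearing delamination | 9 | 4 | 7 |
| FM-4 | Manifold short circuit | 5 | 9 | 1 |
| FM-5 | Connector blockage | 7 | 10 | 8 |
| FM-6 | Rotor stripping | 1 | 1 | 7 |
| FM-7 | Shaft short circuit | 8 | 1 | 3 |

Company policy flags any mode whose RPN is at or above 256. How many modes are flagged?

RPN = Severity × Occurrence × Detection:
  FM-1: 6 × 6 × 8 = 288
  FM-2: 3 × 4 × 5 = 60
  FM-3: 7 × 4 × 9 = 252
  FM-4: 1 × 9 × 5 = 45
  FM-5: 8 × 10 × 7 = 560
  FM-6: 7 × 1 × 1 = 7
  FM-7: 3 × 1 × 8 = 24
Modes with RPN ≥ 256: FM-1 (288), FM-5 (560) → 2.

2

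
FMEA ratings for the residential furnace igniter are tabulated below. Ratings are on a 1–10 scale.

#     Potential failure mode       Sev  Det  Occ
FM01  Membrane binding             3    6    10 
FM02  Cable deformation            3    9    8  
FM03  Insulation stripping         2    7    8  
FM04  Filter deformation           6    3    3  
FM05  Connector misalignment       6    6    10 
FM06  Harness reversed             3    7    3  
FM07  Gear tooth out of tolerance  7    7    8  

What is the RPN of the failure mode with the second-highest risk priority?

360

RPN = Severity × Occurrence × Detection:
  FM01: 3 × 10 × 6 = 180
  FM02: 3 × 8 × 9 = 216
  FM03: 2 × 8 × 7 = 112
  FM04: 6 × 3 × 3 = 54
  FM05: 6 × 10 × 6 = 360
  FM06: 3 × 3 × 7 = 63
  FM07: 7 × 8 × 7 = 392
Sorted descending: 392, 360, 216, 180, 112, 63, 54.
The second-highest RPN is 360 (FM05).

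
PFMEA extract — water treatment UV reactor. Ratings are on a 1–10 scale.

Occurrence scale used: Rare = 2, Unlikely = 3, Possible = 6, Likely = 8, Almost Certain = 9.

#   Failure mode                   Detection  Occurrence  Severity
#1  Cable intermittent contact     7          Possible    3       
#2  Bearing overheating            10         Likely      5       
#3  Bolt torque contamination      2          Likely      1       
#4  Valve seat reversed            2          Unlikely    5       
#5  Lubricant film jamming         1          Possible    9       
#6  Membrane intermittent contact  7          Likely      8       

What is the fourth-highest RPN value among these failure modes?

RPN = Severity × Occurrence × Detection:
  #1: 3 × 6 × 7 = 126
  #2: 5 × 8 × 10 = 400
  #3: 1 × 8 × 2 = 16
  #4: 5 × 3 × 2 = 30
  #5: 9 × 6 × 1 = 54
  #6: 8 × 8 × 7 = 448
Sorted descending: 448, 400, 126, 54, 30, 16.
The fourth-highest RPN is 54 (#5).

54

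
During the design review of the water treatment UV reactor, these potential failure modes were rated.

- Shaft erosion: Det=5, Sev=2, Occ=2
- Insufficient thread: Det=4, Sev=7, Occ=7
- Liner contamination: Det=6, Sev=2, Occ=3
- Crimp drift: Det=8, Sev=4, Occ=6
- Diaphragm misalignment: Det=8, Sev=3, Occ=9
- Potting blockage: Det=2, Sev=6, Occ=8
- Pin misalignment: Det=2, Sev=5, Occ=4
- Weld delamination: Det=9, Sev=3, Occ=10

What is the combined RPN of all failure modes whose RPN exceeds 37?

1010

RPN = Severity × Occurrence × Detection:
  Shaft erosion: 2 × 2 × 5 = 20
  Insufficient thread: 7 × 7 × 4 = 196
  Liner contamination: 2 × 3 × 6 = 36
  Crimp drift: 4 × 6 × 8 = 192
  Diaphragm misalignment: 3 × 9 × 8 = 216
  Potting blockage: 6 × 8 × 2 = 96
  Pin misalignment: 5 × 4 × 2 = 40
  Weld delamination: 3 × 10 × 9 = 270
RPN > 37: Insufficient thread (196), Crimp drift (192), Diaphragm misalignment (216), Potting blockage (96), Pin misalignment (40), Weld delamination (270).
Sum: 196 + 192 + 216 + 96 + 40 + 270 = 1010.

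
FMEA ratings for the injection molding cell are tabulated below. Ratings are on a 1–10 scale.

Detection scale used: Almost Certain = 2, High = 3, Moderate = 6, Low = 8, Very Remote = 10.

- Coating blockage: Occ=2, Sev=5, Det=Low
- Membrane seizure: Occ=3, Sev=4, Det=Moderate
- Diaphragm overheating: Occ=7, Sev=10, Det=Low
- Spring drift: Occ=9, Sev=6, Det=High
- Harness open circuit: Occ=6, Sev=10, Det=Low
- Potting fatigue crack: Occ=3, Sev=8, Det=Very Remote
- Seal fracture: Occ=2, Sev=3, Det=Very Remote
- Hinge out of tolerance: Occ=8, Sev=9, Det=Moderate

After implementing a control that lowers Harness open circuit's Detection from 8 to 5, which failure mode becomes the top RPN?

RPN = Severity × Occurrence × Detection:
  Coating blockage: 5 × 2 × 8 = 80
  Membrane seizure: 4 × 3 × 6 = 72
  Diaphragm overheating: 10 × 7 × 8 = 560
  Spring drift: 6 × 9 × 3 = 162
  Harness open circuit: 10 × 6 × 8 = 480
  Potting fatigue crack: 8 × 3 × 10 = 240
  Seal fracture: 3 × 2 × 10 = 60
  Hinge out of tolerance: 9 × 8 × 6 = 432
After action: Harness open circuit → 10 × 6 × 5 = 300.
Revised RPNs: Diaphragm overheating=560, Hinge out of tolerance=432, Harness open circuit=300, Potting fatigue crack=240, Spring drift=162, Coating blockage=80, Membrane seizure=72, Seal fracture=60.
Highest is now Diaphragm overheating (560).

Diaphragm overheating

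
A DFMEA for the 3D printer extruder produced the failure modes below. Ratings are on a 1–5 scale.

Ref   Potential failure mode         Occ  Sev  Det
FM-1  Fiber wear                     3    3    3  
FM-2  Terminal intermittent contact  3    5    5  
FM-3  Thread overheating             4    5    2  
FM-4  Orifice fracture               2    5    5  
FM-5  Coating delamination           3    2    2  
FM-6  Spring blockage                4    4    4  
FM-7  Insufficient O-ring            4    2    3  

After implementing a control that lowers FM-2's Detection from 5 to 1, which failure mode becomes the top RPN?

RPN = Severity × Occurrence × Detection:
  FM-1: 3 × 3 × 3 = 27
  FM-2: 5 × 3 × 5 = 75
  FM-3: 5 × 4 × 2 = 40
  FM-4: 5 × 2 × 5 = 50
  FM-5: 2 × 3 × 2 = 12
  FM-6: 4 × 4 × 4 = 64
  FM-7: 2 × 4 × 3 = 24
After action: FM-2 → 5 × 3 × 1 = 15.
Revised RPNs: FM-6=64, FM-4=50, FM-3=40, FM-1=27, FM-7=24, FM-2=15, FM-5=12.
Highest is now FM-6 (64).

FM-6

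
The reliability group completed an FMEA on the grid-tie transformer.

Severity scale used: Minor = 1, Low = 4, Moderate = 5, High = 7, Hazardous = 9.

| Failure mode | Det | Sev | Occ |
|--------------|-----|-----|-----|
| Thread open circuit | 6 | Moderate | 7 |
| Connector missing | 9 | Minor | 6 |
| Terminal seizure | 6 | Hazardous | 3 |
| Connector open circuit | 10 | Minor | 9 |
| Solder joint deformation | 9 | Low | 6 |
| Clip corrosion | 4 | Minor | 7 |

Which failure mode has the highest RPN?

Solder joint deformation

RPN = Severity × Occurrence × Detection:
  Thread open circuit: 5 × 7 × 6 = 210
  Connector missing: 1 × 6 × 9 = 54
  Terminal seizure: 9 × 3 × 6 = 162
  Connector open circuit: 1 × 9 × 10 = 90
  Solder joint deformation: 4 × 6 × 9 = 216
  Clip corrosion: 1 × 7 × 4 = 28
Highest RPN is 216 → Solder joint deformation.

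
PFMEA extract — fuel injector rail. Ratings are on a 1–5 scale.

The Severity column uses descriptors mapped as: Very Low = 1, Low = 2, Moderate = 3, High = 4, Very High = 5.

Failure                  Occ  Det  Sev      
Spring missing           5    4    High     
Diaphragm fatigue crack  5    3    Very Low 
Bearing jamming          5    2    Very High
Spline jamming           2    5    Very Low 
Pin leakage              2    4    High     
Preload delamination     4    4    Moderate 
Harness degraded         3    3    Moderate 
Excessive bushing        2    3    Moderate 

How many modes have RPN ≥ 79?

RPN = Severity × Occurrence × Detection:
  Spring missing: 4 × 5 × 4 = 80
  Diaphragm fatigue crack: 1 × 5 × 3 = 15
  Bearing jamming: 5 × 5 × 2 = 50
  Spline jamming: 1 × 2 × 5 = 10
  Pin leakage: 4 × 2 × 4 = 32
  Preload delamination: 3 × 4 × 4 = 48
  Harness degraded: 3 × 3 × 3 = 27
  Excessive bushing: 3 × 2 × 3 = 18
Modes with RPN ≥ 79: Spring missing (80) → 1.

1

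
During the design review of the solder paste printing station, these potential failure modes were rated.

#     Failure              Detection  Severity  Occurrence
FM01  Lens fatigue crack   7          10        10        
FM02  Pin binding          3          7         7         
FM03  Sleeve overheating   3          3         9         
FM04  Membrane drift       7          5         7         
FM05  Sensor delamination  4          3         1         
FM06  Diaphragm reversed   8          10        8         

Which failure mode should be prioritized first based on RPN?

FM01

RPN = Severity × Occurrence × Detection:
  FM01: 10 × 10 × 7 = 700
  FM02: 7 × 7 × 3 = 147
  FM03: 3 × 9 × 3 = 81
  FM04: 5 × 7 × 7 = 245
  FM05: 3 × 1 × 4 = 12
  FM06: 10 × 8 × 8 = 640
Highest RPN is 700 → FM01.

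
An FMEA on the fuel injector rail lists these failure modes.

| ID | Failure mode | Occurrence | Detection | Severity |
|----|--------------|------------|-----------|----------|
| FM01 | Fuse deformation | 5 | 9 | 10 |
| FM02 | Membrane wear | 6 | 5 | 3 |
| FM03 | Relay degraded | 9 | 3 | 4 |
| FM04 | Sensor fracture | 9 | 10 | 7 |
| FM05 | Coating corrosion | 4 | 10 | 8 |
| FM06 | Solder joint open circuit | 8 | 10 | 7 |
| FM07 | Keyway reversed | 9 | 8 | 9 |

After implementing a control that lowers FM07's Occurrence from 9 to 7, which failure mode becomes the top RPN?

RPN = Severity × Occurrence × Detection:
  FM01: 10 × 5 × 9 = 450
  FM02: 3 × 6 × 5 = 90
  FM03: 4 × 9 × 3 = 108
  FM04: 7 × 9 × 10 = 630
  FM05: 8 × 4 × 10 = 320
  FM06: 7 × 8 × 10 = 560
  FM07: 9 × 9 × 8 = 648
After action: FM07 → 9 × 7 × 8 = 504.
Revised RPNs: FM04=630, FM06=560, FM07=504, FM01=450, FM05=320, FM03=108, FM02=90.
Highest is now FM04 (630).

FM04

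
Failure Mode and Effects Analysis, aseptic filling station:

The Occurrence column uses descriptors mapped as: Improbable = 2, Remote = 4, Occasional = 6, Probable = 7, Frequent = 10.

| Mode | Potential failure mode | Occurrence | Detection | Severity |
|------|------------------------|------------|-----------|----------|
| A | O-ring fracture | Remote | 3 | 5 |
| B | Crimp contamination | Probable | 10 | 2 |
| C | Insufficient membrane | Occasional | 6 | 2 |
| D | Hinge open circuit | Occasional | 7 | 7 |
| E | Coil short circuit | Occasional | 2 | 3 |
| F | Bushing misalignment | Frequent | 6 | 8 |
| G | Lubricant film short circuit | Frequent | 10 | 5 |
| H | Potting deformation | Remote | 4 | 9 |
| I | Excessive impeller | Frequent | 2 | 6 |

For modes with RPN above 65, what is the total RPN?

1750

RPN = Severity × Occurrence × Detection:
  A: 5 × 4 × 3 = 60
  B: 2 × 7 × 10 = 140
  C: 2 × 6 × 6 = 72
  D: 7 × 6 × 7 = 294
  E: 3 × 6 × 2 = 36
  F: 8 × 10 × 6 = 480
  G: 5 × 10 × 10 = 500
  H: 9 × 4 × 4 = 144
  I: 6 × 10 × 2 = 120
RPN > 65: B (140), C (72), D (294), F (480), G (500), H (144), I (120).
Sum: 140 + 72 + 294 + 480 + 500 + 144 + 120 = 1750.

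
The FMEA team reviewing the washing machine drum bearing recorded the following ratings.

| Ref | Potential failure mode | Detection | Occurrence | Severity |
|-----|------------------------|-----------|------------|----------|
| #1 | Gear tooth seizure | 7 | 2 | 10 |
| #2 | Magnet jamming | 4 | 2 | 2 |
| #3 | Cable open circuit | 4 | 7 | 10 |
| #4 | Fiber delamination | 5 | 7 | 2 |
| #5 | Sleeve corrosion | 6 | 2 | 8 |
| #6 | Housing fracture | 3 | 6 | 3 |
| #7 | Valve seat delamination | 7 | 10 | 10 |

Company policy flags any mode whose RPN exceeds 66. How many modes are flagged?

RPN = Severity × Occurrence × Detection:
  #1: 10 × 2 × 7 = 140
  #2: 2 × 2 × 4 = 16
  #3: 10 × 7 × 4 = 280
  #4: 2 × 7 × 5 = 70
  #5: 8 × 2 × 6 = 96
  #6: 3 × 6 × 3 = 54
  #7: 10 × 10 × 7 = 700
Modes with RPN > 66: #1 (140), #3 (280), #4 (70), #5 (96), #7 (700) → 5.

5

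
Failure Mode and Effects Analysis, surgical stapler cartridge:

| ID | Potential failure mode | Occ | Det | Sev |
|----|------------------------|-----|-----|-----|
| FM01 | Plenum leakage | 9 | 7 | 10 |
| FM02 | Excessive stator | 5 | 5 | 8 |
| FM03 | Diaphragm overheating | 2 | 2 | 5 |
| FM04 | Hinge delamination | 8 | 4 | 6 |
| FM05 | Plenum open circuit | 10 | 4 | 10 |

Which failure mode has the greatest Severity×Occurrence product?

Criticality = Severity × Occurrence:
  FM01: 10 × 9 = 90
  FM02: 8 × 5 = 40
  FM03: 5 × 2 = 10
  FM04: 6 × 8 = 48
  FM05: 10 × 10 = 100
Highest criticality is 100 → FM05.

FM05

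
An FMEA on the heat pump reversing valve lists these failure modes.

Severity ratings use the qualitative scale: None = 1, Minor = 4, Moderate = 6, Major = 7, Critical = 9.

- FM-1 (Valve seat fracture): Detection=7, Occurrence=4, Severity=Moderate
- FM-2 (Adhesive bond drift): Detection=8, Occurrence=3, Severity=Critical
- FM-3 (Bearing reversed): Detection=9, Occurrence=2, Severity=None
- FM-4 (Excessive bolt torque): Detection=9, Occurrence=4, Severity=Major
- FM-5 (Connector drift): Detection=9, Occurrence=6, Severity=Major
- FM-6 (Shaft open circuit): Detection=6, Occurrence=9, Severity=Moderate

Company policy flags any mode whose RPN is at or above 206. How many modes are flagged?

RPN = Severity × Occurrence × Detection:
  FM-1: 6 × 4 × 7 = 168
  FM-2: 9 × 3 × 8 = 216
  FM-3: 1 × 2 × 9 = 18
  FM-4: 7 × 4 × 9 = 252
  FM-5: 7 × 6 × 9 = 378
  FM-6: 6 × 9 × 6 = 324
Modes with RPN ≥ 206: FM-2 (216), FM-4 (252), FM-5 (378), FM-6 (324) → 4.

4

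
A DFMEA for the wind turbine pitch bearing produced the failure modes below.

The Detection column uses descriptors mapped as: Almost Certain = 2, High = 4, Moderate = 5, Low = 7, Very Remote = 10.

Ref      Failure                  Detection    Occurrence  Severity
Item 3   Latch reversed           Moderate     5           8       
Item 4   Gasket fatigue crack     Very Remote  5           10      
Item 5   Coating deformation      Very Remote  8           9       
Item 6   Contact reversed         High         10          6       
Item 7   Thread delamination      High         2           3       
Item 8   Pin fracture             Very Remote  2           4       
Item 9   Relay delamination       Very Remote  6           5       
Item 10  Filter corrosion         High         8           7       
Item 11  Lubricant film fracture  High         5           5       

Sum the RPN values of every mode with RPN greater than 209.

1984

RPN = Severity × Occurrence × Detection:
  Item 3: 8 × 5 × 5 = 200
  Item 4: 10 × 5 × 10 = 500
  Item 5: 9 × 8 × 10 = 720
  Item 6: 6 × 10 × 4 = 240
  Item 7: 3 × 2 × 4 = 24
  Item 8: 4 × 2 × 10 = 80
  Item 9: 5 × 6 × 10 = 300
  Item 10: 7 × 8 × 4 = 224
  Item 11: 5 × 5 × 4 = 100
RPN > 209: Item 4 (500), Item 5 (720), Item 6 (240), Item 9 (300), Item 10 (224).
Sum: 500 + 720 + 240 + 300 + 224 = 1984.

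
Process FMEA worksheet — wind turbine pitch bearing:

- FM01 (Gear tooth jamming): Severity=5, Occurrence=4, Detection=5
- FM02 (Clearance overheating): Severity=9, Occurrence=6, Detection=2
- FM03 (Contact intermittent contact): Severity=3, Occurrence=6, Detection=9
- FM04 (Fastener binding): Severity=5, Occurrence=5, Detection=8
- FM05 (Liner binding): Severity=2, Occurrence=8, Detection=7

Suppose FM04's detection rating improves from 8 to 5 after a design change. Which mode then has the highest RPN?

FM03

RPN = Severity × Occurrence × Detection:
  FM01: 5 × 4 × 5 = 100
  FM02: 9 × 6 × 2 = 108
  FM03: 3 × 6 × 9 = 162
  FM04: 5 × 5 × 8 = 200
  FM05: 2 × 8 × 7 = 112
After action: FM04 → 5 × 5 × 5 = 125.
Revised RPNs: FM03=162, FM04=125, FM05=112, FM02=108, FM01=100.
Highest is now FM03 (162).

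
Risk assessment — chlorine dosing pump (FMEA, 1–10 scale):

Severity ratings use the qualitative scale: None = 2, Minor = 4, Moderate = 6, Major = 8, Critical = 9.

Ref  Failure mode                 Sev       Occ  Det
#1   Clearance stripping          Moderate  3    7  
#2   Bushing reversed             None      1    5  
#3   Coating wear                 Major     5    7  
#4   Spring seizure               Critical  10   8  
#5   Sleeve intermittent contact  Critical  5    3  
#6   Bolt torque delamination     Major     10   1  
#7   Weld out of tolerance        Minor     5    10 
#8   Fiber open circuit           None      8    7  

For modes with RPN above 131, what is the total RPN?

RPN = Severity × Occurrence × Detection:
  #1: 6 × 3 × 7 = 126
  #2: 2 × 1 × 5 = 10
  #3: 8 × 5 × 7 = 280
  #4: 9 × 10 × 8 = 720
  #5: 9 × 5 × 3 = 135
  #6: 8 × 10 × 1 = 80
  #7: 4 × 5 × 10 = 200
  #8: 2 × 8 × 7 = 112
RPN > 131: #3 (280), #4 (720), #5 (135), #7 (200).
Sum: 280 + 720 + 135 + 200 = 1335.

1335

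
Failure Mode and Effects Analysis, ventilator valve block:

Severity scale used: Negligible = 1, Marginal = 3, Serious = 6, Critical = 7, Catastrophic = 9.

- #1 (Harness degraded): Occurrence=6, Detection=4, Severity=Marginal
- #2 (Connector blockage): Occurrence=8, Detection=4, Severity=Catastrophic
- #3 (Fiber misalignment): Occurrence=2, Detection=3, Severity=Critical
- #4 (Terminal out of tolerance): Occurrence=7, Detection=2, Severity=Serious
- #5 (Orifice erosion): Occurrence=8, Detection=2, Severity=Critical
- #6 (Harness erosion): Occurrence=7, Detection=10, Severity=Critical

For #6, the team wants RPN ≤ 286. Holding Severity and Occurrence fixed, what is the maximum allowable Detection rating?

#6: S=7, O=7, D=10 → current RPN = 490.
Fixed product = 49. Need 49 × D ≤ 286, so D ≤ 286/49 = 5.84.
Maximum integer Detection rating = 5 (gives RPN 245; D=6 would give 294 > 286).

5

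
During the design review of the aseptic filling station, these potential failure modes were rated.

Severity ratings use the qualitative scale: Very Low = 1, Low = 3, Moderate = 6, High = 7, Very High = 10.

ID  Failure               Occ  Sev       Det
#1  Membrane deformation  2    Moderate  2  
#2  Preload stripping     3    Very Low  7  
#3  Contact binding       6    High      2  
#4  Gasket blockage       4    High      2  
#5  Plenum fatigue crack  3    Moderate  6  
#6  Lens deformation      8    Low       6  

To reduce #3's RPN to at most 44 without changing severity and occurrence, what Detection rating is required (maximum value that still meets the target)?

#3: S=7, O=6, D=2 → current RPN = 84.
Fixed product = 42. Need 42 × D ≤ 44, so D ≤ 44/42 = 1.05.
Maximum integer Detection rating = 1 (gives RPN 42; D=2 would give 84 > 44).

1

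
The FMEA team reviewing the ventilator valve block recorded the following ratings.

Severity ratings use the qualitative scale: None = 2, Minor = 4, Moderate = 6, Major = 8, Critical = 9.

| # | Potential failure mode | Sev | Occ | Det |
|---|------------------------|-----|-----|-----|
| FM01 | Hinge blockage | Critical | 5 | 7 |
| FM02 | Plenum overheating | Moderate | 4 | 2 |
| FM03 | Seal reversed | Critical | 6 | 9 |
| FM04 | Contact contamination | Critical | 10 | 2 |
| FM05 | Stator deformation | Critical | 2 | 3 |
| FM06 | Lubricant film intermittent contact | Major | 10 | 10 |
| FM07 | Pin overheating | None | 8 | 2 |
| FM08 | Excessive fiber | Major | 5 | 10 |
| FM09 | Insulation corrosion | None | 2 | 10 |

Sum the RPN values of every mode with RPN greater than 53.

2235

RPN = Severity × Occurrence × Detection:
  FM01: 9 × 5 × 7 = 315
  FM02: 6 × 4 × 2 = 48
  FM03: 9 × 6 × 9 = 486
  FM04: 9 × 10 × 2 = 180
  FM05: 9 × 2 × 3 = 54
  FM06: 8 × 10 × 10 = 800
  FM07: 2 × 8 × 2 = 32
  FM08: 8 × 5 × 10 = 400
  FM09: 2 × 2 × 10 = 40
RPN > 53: FM01 (315), FM03 (486), FM04 (180), FM05 (54), FM06 (800), FM08 (400).
Sum: 315 + 486 + 180 + 54 + 800 + 400 = 2235.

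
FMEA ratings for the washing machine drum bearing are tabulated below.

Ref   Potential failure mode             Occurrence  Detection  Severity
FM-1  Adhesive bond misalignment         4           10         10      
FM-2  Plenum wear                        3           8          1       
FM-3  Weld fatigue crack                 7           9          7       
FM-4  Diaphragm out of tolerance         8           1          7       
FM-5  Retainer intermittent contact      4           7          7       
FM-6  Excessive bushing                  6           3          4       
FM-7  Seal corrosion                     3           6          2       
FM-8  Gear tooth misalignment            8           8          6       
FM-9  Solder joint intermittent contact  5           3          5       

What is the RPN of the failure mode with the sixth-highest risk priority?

RPN = Severity × Occurrence × Detection:
  FM-1: 10 × 4 × 10 = 400
  FM-2: 1 × 3 × 8 = 24
  FM-3: 7 × 7 × 9 = 441
  FM-4: 7 × 8 × 1 = 56
  FM-5: 7 × 4 × 7 = 196
  FM-6: 4 × 6 × 3 = 72
  FM-7: 2 × 3 × 6 = 36
  FM-8: 6 × 8 × 8 = 384
  FM-9: 5 × 5 × 3 = 75
Sorted descending: 441, 400, 384, 196, 75, 72, 56, 36, 24.
The sixth-highest RPN is 72 (FM-6).

72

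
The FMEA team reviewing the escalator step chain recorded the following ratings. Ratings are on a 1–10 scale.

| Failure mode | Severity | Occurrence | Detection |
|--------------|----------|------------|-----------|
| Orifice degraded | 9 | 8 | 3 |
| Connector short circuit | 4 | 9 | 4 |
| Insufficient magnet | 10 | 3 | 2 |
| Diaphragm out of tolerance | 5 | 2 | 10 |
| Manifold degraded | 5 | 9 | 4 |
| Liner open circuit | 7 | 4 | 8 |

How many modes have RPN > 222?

RPN = Severity × Occurrence × Detection:
  Orifice degraded: 9 × 8 × 3 = 216
  Connector short circuit: 4 × 9 × 4 = 144
  Insufficient magnet: 10 × 3 × 2 = 60
  Diaphragm out of tolerance: 5 × 2 × 10 = 100
  Manifold degraded: 5 × 9 × 4 = 180
  Liner open circuit: 7 × 4 × 8 = 224
Modes with RPN > 222: Liner open circuit (224) → 1.

1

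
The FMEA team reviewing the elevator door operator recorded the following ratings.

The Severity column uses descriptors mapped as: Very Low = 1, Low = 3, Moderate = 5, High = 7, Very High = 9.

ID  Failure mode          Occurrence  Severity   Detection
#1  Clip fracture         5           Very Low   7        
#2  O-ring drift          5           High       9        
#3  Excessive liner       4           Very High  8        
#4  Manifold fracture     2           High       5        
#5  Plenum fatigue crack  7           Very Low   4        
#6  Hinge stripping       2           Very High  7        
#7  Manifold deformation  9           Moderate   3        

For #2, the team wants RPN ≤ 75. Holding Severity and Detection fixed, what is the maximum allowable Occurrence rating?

1

#2: S=7, O=5, D=9 → current RPN = 315.
Fixed product = 63. Need 63 × O ≤ 75, so O ≤ 75/63 = 1.19.
Maximum integer Occurrence rating = 1 (gives RPN 63; O=2 would give 126 > 75).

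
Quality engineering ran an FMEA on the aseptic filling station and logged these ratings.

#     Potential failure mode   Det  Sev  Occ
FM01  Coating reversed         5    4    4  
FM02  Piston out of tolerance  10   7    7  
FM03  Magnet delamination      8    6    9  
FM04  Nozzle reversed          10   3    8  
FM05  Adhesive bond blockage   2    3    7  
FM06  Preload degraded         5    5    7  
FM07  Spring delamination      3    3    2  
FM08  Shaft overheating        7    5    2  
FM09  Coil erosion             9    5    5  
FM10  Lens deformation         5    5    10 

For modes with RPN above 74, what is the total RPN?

1892

RPN = Severity × Occurrence × Detection:
  FM01: 4 × 4 × 5 = 80
  FM02: 7 × 7 × 10 = 490
  FM03: 6 × 9 × 8 = 432
  FM04: 3 × 8 × 10 = 240
  FM05: 3 × 7 × 2 = 42
  FM06: 5 × 7 × 5 = 175
  FM07: 3 × 2 × 3 = 18
  FM08: 5 × 2 × 7 = 70
  FM09: 5 × 5 × 9 = 225
  FM10: 5 × 10 × 5 = 250
RPN > 74: FM01 (80), FM02 (490), FM03 (432), FM04 (240), FM06 (175), FM09 (225), FM10 (250).
Sum: 80 + 490 + 432 + 240 + 175 + 225 + 250 = 1892.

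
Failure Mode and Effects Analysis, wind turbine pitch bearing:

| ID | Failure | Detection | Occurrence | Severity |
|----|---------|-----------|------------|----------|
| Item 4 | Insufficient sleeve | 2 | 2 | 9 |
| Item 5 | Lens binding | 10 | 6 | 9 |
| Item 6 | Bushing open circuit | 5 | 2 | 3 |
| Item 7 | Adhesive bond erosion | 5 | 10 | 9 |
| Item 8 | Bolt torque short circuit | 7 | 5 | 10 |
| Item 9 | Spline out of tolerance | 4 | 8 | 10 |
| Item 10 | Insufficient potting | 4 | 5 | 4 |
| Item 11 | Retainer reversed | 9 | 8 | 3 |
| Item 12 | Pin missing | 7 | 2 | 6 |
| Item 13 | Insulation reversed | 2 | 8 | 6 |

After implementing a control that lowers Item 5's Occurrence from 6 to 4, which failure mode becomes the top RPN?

Item 7

RPN = Severity × Occurrence × Detection:
  Item 4: 9 × 2 × 2 = 36
  Item 5: 9 × 6 × 10 = 540
  Item 6: 3 × 2 × 5 = 30
  Item 7: 9 × 10 × 5 = 450
  Item 8: 10 × 5 × 7 = 350
  Item 9: 10 × 8 × 4 = 320
  Item 10: 4 × 5 × 4 = 80
  Item 11: 3 × 8 × 9 = 216
  Item 12: 6 × 2 × 7 = 84
  Item 13: 6 × 8 × 2 = 96
After action: Item 5 → 9 × 4 × 10 = 360.
Revised RPNs: Item 7=450, Item 5=360, Item 8=350, Item 9=320, Item 11=216, Item 13=96, Item 12=84, Item 10=80, Item 4=36, Item 6=30.
Highest is now Item 7 (450).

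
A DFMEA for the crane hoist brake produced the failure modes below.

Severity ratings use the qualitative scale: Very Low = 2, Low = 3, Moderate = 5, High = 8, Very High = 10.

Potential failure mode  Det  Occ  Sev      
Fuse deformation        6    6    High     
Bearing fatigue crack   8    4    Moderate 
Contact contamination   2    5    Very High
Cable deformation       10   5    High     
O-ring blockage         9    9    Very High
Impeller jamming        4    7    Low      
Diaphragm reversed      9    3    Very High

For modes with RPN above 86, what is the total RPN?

RPN = Severity × Occurrence × Detection:
  Fuse deformation: 8 × 6 × 6 = 288
  Bearing fatigue crack: 5 × 4 × 8 = 160
  Contact contamination: 10 × 5 × 2 = 100
  Cable deformation: 8 × 5 × 10 = 400
  O-ring blockage: 10 × 9 × 9 = 810
  Impeller jamming: 3 × 7 × 4 = 84
  Diaphragm reversed: 10 × 3 × 9 = 270
RPN > 86: Fuse deformation (288), Bearing fatigue crack (160), Contact contamination (100), Cable deformation (400), O-ring blockage (810), Diaphragm reversed (270).
Sum: 288 + 160 + 100 + 400 + 810 + 270 = 2028.

2028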